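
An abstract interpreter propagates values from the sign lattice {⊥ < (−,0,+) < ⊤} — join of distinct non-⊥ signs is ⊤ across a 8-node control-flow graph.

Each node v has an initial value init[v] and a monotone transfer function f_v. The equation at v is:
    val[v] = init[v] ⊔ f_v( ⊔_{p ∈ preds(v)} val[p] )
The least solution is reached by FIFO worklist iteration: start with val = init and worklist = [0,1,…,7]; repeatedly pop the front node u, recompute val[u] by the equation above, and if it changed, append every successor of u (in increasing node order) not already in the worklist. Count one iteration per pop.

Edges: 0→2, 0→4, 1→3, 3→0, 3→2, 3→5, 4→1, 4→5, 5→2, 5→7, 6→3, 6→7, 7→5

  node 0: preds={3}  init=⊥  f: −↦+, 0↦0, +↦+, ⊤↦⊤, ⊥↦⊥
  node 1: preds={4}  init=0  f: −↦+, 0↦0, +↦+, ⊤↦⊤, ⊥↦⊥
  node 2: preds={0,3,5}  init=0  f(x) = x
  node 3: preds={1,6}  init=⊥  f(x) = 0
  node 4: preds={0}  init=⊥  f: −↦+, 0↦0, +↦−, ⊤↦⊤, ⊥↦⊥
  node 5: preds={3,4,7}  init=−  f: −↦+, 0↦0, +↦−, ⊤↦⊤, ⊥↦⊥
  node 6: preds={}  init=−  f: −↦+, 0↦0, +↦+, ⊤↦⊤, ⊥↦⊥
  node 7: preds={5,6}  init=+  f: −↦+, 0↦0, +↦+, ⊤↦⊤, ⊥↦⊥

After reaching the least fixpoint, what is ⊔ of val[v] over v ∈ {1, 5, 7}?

Iteration log — 14 steps:
  step 1. node 0  ⊔preds=⊥  new=⊥  stable
  step 2. node 1  ⊔preds=⊥  new=0  stable
  step 3. node 2  ⊔preds=−  new=⊤  old=0  +wl: 
  step 4. node 3  ⊔preds=⊤  new=0  old=⊥  +wl: 0,2
  step 5. node 4  ⊔preds=⊥  new=⊥  stable
  step 6. node 5  ⊔preds=⊤  new=⊤  old=−  +wl: 
  step 7. node 6  ⊔preds=⊥  new=−  stable
  step 8. node 7  ⊔preds=⊤  new=⊤  old=+  +wl: 5
  step 9. node 0  ⊔preds=0  new=0  old=⊥  +wl: 4
  step 10. node 2  ⊔preds=⊤  new=⊤  stable
  step 11. node 5  ⊔preds=⊤  new=⊤  stable
  step 12. node 4  ⊔preds=0  new=0  old=⊥  +wl: 1,5
  step 13. node 1  ⊔preds=0  new=0  stable
  step 14. node 5  ⊔preds=⊤  new=⊤  stable

Least fixpoint reached:
  node 0: 0
  node 1: 0
  node 2: ⊤
  node 3: 0
  node 4: 0
  node 5: ⊤
  node 6: −
  node 7: ⊤

⊤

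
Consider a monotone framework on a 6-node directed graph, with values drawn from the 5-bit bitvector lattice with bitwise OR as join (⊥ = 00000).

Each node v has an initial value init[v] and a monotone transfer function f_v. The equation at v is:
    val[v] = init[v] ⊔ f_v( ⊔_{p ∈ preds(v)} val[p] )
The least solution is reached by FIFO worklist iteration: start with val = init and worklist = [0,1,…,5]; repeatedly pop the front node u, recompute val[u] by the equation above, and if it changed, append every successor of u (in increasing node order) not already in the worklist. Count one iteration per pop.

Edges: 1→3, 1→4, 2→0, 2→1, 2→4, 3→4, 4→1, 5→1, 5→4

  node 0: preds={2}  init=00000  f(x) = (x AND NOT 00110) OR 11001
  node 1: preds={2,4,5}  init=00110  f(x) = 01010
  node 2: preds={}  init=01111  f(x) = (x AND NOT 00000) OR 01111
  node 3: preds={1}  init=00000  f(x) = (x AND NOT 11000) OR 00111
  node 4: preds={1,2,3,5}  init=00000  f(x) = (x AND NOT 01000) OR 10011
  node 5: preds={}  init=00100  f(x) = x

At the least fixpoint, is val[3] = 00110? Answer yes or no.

no

Worklist (7 pops):
  #1 pop 0: in=01111 → 11001 (was 00000); enqueue []
  #2 pop 1: in=01111 → 01110 (was 00110); enqueue []
  #3 pop 2: in=00000 → 01111 (no change)
  #4 pop 3: in=01110 → 00111 (was 00000); enqueue []
  #5 pop 4: in=01111 → 10111 (was 00000); enqueue [1]
  #6 pop 5: in=00000 → 00100 (no change)
  #7 pop 1: in=11111 → 01110 (no change)

Fixpoint:
  val[0] = 11001
  val[1] = 01110
  val[2] = 01111
  val[3] = 00111
  val[4] = 10111
  val[5] = 00100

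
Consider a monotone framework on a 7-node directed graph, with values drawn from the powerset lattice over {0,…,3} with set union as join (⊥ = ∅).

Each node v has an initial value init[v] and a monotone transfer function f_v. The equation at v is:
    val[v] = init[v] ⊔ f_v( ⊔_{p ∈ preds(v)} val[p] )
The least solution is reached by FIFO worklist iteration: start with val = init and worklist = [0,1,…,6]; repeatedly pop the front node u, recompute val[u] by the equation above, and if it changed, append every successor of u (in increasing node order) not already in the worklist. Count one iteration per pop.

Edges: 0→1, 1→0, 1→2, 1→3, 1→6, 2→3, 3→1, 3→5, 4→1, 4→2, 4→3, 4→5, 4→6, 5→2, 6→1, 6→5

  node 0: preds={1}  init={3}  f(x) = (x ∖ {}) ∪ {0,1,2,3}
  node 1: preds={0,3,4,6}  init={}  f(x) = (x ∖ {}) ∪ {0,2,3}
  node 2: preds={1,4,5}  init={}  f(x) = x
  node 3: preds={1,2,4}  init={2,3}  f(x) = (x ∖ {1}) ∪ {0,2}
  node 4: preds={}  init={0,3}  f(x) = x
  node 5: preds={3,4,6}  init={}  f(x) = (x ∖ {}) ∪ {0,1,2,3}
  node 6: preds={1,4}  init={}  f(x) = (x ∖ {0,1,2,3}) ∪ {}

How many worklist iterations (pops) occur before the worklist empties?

10

Worklist (10 pops):
  #1 pop 0: in={} → {0,1,2,3} (was {3}); enqueue []
  #2 pop 1: in={0,1,2,3} → {0,1,2,3} (was {}); enqueue [0]
  #3 pop 2: in={0,1,2,3} → {0,1,2,3} (was {}); enqueue []
  #4 pop 3: in={0,1,2,3} → {0,2,3} (was {2,3}); enqueue [1]
  #5 pop 4: in={} → {0,3} (no change)
  #6 pop 5: in={0,2,3} → {0,1,2,3} (was {}); enqueue [2]
  #7 pop 6: in={0,1,2,3} → {} (no change)
  #8 pop 0: in={0,1,2,3} → {0,1,2,3} (no change)
  #9 pop 1: in={0,1,2,3} → {0,1,2,3} (no change)
  #10 pop 2: in={0,1,2,3} → {0,1,2,3} (no change)

Fixpoint:
  val[0] = {0,1,2,3}
  val[1] = {0,1,2,3}
  val[2] = {0,1,2,3}
  val[3] = {0,2,3}
  val[4] = {0,3}
  val[5] = {0,1,2,3}
  val[6] = {}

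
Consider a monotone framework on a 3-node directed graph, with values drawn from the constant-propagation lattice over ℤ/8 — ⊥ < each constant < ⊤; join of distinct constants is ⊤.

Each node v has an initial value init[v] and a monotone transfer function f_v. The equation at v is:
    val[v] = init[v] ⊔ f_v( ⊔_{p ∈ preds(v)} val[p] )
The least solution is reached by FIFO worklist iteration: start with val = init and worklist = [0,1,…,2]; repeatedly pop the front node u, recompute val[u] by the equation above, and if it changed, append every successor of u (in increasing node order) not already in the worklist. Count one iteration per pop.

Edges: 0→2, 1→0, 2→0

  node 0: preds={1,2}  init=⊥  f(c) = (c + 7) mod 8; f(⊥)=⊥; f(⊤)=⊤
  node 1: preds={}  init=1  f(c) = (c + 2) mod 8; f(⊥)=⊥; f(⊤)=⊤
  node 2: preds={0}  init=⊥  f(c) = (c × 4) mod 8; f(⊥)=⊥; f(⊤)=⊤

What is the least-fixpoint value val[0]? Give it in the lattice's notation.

⊤

Trace (6 dequeues):
  [1] u=0 | in 1 | out 0 | prev ⊥ | push {}
  [2] u=1 | in ⊥ | out 1 | ==
  [3] u=2 | in 0 | out 0 | prev ⊥ | push {0}
  [4] u=0 | in ⊤ | out ⊤ | prev 0 | push {2}
  [5] u=2 | in ⊤ | out ⊤ | prev 0 | push {0}
  [6] u=0 | in ⊤ | out ⊤ | ==

Converged values:
  [0] ⊤
  [1] 1
  [2] ⊤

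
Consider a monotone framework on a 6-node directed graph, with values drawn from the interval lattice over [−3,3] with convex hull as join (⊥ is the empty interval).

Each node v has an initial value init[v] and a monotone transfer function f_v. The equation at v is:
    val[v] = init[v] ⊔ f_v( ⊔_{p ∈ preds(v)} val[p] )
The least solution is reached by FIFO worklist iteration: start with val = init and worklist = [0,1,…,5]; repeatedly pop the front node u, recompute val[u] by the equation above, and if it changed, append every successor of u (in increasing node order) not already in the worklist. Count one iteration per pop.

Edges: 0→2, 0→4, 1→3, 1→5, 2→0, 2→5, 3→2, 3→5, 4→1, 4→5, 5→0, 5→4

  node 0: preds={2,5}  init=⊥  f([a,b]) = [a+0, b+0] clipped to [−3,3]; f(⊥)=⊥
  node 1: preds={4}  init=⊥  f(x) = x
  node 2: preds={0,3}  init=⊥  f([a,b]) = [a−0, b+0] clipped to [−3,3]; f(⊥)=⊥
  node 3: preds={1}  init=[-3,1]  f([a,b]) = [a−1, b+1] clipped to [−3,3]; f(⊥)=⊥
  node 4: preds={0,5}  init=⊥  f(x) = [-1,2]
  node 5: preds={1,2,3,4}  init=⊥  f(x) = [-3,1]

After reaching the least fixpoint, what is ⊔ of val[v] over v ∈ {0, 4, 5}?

[-3,3]

Worklist (17 pops):
  #1 pop 0: in=⊥ → ⊥ (no change)
  #2 pop 1: in=⊥ → ⊥ (no change)
  #3 pop 2: in=[-3,1] → [-3,1] (was ⊥); enqueue [0]
  #4 pop 3: in=⊥ → [-3,1] (no change)
  #5 pop 4: in=⊥ → [-1,2] (was ⊥); enqueue [1]
  #6 pop 5: in=[-3,2] → [-3,1] (was ⊥); enqueue [4]
  #7 pop 0: in=[-3,1] → [-3,1] (was ⊥); enqueue [2]
  #8 pop 1: in=[-1,2] → [-1,2] (was ⊥); enqueue [3,5]
  #9 pop 4: in=[-3,1] → [-1,2] (no change)
  #10 pop 2: in=[-3,1] → [-3,1] (no change)
  #11 pop 3: in=[-1,2] → [-3,3] (was [-3,1]); enqueue [2]
  #12 pop 5: in=[-3,3] → [-3,1] (no change)
  #13 pop 2: in=[-3,3] → [-3,3] (was [-3,1]); enqueue [0,5]
  #14 pop 0: in=[-3,3] → [-3,3] (was [-3,1]); enqueue [2,4]
  #15 pop 5: in=[-3,3] → [-3,1] (no change)
  #16 pop 2: in=[-3,3] → [-3,3] (no change)
  #17 pop 4: in=[-3,3] → [-1,2] (no change)

Fixpoint:
  val[0] = [-3,3]
  val[1] = [-1,2]
  val[2] = [-3,3]
  val[3] = [-3,3]
  val[4] = [-1,2]
  val[5] = [-3,1]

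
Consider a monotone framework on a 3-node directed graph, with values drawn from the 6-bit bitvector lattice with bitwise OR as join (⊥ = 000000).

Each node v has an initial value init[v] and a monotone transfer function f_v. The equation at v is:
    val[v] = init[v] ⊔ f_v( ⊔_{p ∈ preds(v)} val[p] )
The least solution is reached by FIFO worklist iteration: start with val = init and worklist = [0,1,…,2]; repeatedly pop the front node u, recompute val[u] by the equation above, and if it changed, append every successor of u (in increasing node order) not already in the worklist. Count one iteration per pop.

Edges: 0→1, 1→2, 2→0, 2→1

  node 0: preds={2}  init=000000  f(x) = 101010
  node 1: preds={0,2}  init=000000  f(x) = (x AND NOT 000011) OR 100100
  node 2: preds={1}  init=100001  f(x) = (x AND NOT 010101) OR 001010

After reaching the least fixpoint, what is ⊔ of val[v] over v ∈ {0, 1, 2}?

Worklist (5 pops):
  #1 pop 0: in=100001 → 101010 (was 000000); enqueue []
  #2 pop 1: in=101011 → 101100 (was 000000); enqueue []
  #3 pop 2: in=101100 → 101011 (was 100001); enqueue [0,1]
  #4 pop 0: in=101011 → 101010 (no change)
  #5 pop 1: in=101011 → 101100 (no change)

Fixpoint:
  val[0] = 101010
  val[1] = 101100
  val[2] = 101011

101111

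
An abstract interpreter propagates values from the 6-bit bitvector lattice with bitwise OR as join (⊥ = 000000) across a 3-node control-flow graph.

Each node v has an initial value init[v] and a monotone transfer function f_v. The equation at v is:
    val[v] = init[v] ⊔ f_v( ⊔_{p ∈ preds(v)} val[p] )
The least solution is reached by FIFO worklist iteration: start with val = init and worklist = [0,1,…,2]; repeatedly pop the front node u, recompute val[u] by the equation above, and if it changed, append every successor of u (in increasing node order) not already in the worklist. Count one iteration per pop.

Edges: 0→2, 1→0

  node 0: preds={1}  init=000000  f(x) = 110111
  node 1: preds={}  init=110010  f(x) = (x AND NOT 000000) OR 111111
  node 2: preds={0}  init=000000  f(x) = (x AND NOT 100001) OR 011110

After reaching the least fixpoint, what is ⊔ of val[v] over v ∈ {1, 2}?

Trace (4 dequeues):
  [1] u=0 | in 110010 | out 110111 | prev 000000 | push {}
  [2] u=1 | in 000000 | out 111111 | prev 110010 | push {0}
  [3] u=2 | in 110111 | out 011110 | prev 000000 | push {}
  [4] u=0 | in 111111 | out 110111 | ==

Converged values:
  [0] 110111
  [1] 111111
  [2] 011110

111111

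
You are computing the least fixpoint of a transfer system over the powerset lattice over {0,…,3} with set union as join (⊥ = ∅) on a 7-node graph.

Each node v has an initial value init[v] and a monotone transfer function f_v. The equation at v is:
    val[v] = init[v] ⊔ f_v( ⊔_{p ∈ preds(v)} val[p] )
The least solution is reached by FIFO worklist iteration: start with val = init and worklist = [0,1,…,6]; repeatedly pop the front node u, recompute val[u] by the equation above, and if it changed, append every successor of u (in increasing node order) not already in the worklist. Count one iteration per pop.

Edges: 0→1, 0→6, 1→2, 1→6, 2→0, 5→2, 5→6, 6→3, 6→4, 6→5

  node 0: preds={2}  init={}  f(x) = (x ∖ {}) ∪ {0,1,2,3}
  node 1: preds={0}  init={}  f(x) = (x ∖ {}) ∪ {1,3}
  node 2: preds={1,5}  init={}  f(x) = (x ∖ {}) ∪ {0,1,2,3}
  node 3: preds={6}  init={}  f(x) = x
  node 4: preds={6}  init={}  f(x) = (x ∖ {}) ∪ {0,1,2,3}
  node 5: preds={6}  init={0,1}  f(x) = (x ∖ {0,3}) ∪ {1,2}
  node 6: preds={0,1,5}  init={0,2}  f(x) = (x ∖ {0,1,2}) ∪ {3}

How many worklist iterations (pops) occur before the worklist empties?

Trace (12 dequeues):
  [1] u=0 | in {} | out {0,1,2,3} | prev {} | push {}
  [2] u=1 | in {0,1,2,3} | out {0,1,2,3} | prev {} | push {}
  [3] u=2 | in {0,1,2,3} | out {0,1,2,3} | prev {} | push {0}
  [4] u=3 | in {0,2} | out {0,2} | prev {} | push {}
  [5] u=4 | in {0,2} | out {0,1,2,3} | prev {} | push {}
  [6] u=5 | in {0,2} | out {0,1,2} | prev {0,1} | push {2}
  [7] u=6 | in {0,1,2,3} | out {0,2,3} | prev {0,2} | push {3,4,5}
  [8] u=0 | in {0,1,2,3} | out {0,1,2,3} | ==
  [9] u=2 | in {0,1,2,3} | out {0,1,2,3} | ==
  [10] u=3 | in {0,2,3} | out {0,2,3} | prev {0,2} | push {}
  [11] u=4 | in {0,2,3} | out {0,1,2,3} | ==
  [12] u=5 | in {0,2,3} | out {0,1,2} | ==

Converged values:
  [0] {0,1,2,3}
  [1] {0,1,2,3}
  [2] {0,1,2,3}
  [3] {0,2,3}
  [4] {0,1,2,3}
  [5] {0,1,2}
  [6] {0,2,3}

12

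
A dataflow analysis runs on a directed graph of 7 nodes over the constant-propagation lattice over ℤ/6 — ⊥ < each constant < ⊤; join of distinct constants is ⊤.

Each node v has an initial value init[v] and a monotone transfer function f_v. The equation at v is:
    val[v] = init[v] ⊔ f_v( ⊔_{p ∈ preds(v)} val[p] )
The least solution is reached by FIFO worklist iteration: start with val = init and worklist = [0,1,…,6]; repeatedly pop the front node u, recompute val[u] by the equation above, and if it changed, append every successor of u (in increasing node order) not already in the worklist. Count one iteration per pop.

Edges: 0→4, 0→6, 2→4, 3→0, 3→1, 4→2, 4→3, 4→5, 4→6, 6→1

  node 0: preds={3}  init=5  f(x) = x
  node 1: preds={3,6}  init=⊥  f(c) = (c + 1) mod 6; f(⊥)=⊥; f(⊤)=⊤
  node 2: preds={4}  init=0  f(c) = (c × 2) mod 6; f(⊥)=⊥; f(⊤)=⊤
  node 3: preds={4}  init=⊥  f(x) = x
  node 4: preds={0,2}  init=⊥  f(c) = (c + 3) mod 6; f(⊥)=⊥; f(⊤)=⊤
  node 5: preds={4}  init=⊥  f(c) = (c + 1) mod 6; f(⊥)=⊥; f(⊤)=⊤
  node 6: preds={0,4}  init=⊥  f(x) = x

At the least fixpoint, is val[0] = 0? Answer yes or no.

no

Trace (14 dequeues):
  [1] u=0 | in ⊥ | out 5 | ==
  [2] u=1 | in ⊥ | out ⊥ | ==
  [3] u=2 | in ⊥ | out 0 | ==
  [4] u=3 | in ⊥ | out ⊥ | ==
  [5] u=4 | in ⊤ | out ⊤ | prev ⊥ | push {2,3}
  [6] u=5 | in ⊤ | out ⊤ | prev ⊥ | push {}
  [7] u=6 | in ⊤ | out ⊤ | prev ⊥ | push {1}
  [8] u=2 | in ⊤ | out ⊤ | prev 0 | push {4}
  [9] u=3 | in ⊤ | out ⊤ | prev ⊥ | push {0}
  [10] u=1 | in ⊤ | out ⊤ | prev ⊥ | push {}
  [11] u=4 | in ⊤ | out ⊤ | ==
  [12] u=0 | in ⊤ | out ⊤ | prev 5 | push {4,6}
  [13] u=4 | in ⊤ | out ⊤ | ==
  [14] u=6 | in ⊤ | out ⊤ | ==

Converged values:
  [0] ⊤
  [1] ⊤
  [2] ⊤
  [3] ⊤
  [4] ⊤
  [5] ⊤
  [6] ⊤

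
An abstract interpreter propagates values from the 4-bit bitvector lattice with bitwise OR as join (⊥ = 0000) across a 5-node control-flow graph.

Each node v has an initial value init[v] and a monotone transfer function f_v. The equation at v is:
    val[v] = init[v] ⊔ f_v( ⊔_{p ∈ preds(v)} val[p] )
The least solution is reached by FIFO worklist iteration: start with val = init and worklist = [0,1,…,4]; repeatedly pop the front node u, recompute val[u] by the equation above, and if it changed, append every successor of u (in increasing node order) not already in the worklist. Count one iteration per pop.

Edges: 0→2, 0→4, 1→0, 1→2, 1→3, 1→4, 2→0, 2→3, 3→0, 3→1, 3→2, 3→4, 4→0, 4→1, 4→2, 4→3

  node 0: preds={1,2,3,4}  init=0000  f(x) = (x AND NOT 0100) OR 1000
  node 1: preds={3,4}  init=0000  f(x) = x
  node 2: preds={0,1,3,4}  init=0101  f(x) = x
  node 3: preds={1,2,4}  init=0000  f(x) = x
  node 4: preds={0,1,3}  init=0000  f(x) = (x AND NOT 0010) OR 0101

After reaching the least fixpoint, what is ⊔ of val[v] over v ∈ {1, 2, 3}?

Trace (11 dequeues):
  [1] u=0 | in 0101 | out 1001 | prev 0000 | push {}
  [2] u=1 | in 0000 | out 0000 | ==
  [3] u=2 | in 1001 | out 1101 | prev 0101 | push {0}
  [4] u=3 | in 1101 | out 1101 | prev 0000 | push {1,2}
  [5] u=4 | in 1101 | out 1101 | prev 0000 | push {3}
  [6] u=0 | in 1101 | out 1001 | ==
  [7] u=1 | in 1101 | out 1101 | prev 0000 | push {0,4}
  [8] u=2 | in 1101 | out 1101 | ==
  [9] u=3 | in 1101 | out 1101 | ==
  [10] u=0 | in 1101 | out 1001 | ==
  [11] u=4 | in 1101 | out 1101 | ==

Converged values:
  [0] 1001
  [1] 1101
  [2] 1101
  [3] 1101
  [4] 1101

1101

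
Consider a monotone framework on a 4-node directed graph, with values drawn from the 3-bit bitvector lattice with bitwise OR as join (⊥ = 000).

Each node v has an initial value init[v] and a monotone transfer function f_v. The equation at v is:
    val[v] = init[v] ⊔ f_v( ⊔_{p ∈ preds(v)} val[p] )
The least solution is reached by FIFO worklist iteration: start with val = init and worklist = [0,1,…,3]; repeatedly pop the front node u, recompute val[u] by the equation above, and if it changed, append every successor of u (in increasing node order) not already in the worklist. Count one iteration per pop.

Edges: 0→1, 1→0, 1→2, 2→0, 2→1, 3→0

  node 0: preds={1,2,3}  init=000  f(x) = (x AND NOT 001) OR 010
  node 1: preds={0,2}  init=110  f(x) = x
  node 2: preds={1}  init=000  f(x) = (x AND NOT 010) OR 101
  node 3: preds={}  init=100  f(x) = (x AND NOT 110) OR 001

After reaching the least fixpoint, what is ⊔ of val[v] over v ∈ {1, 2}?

Iteration log — 8 steps:
  step 1. node 0  ⊔preds=110  new=110  old=000  +wl: 
  step 2. node 1  ⊔preds=110  new=110  stable
  step 3. node 2  ⊔preds=110  new=101  old=000  +wl: 0,1
  step 4. node 3  ⊔preds=000  new=101  old=100  +wl: 
  step 5. node 0  ⊔preds=111  new=110  stable
  step 6. node 1  ⊔preds=111  new=111  old=110  +wl: 0,2
  step 7. node 0  ⊔preds=111  new=110  stable
  step 8. node 2  ⊔preds=111  new=101  stable

Least fixpoint reached:
  node 0: 110
  node 1: 111
  node 2: 101
  node 3: 101

111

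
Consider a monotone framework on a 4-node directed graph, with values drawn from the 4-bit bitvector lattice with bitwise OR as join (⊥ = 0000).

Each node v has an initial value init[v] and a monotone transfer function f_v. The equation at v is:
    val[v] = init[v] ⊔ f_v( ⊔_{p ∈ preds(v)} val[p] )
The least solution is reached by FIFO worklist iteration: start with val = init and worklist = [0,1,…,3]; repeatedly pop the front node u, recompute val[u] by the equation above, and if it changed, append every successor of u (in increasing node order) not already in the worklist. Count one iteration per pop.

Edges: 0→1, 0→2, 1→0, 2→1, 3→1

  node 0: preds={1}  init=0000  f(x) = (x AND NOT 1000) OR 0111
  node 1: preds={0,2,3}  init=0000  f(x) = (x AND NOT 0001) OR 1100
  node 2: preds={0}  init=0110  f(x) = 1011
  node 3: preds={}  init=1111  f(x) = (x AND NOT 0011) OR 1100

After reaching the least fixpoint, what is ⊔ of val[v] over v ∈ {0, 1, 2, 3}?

1111

Worklist (6 pops):
  #1 pop 0: in=0000 → 0111 (was 0000); enqueue []
  #2 pop 1: in=1111 → 1110 (was 0000); enqueue [0]
  #3 pop 2: in=0111 → 1111 (was 0110); enqueue [1]
  #4 pop 3: in=0000 → 1111 (no change)
  #5 pop 0: in=1110 → 0111 (no change)
  #6 pop 1: in=1111 → 1110 (no change)

Fixpoint:
  val[0] = 0111
  val[1] = 1110
  val[2] = 1111
  val[3] = 1111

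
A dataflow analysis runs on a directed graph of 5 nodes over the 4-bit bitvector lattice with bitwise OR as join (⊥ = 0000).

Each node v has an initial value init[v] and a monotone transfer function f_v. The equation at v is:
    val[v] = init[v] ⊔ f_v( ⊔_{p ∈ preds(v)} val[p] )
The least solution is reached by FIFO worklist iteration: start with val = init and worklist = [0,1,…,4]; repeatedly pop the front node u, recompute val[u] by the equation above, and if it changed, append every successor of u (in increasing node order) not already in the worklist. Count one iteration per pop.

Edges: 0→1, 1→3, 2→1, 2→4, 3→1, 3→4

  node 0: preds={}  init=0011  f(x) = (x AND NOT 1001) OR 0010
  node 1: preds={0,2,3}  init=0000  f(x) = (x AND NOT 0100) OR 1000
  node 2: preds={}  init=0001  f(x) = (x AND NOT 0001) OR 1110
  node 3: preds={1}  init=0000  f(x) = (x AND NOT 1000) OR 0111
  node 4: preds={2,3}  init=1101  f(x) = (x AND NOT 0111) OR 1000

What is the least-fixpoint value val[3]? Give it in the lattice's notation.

0111

Iteration log — 6 steps:
  step 1. node 0  ⊔preds=0000  new=0011  stable
  step 2. node 1  ⊔preds=0011  new=1011  old=0000  +wl: 
  step 3. node 2  ⊔preds=0000  new=1111  old=0001  +wl: 1
  step 4. node 3  ⊔preds=1011  new=0111  old=0000  +wl: 
  step 5. node 4  ⊔preds=1111  new=1101  stable
  step 6. node 1  ⊔preds=1111  new=1011  stable

Least fixpoint reached:
  node 0: 0011
  node 1: 1011
  node 2: 1111
  node 3: 0111
  node 4: 1101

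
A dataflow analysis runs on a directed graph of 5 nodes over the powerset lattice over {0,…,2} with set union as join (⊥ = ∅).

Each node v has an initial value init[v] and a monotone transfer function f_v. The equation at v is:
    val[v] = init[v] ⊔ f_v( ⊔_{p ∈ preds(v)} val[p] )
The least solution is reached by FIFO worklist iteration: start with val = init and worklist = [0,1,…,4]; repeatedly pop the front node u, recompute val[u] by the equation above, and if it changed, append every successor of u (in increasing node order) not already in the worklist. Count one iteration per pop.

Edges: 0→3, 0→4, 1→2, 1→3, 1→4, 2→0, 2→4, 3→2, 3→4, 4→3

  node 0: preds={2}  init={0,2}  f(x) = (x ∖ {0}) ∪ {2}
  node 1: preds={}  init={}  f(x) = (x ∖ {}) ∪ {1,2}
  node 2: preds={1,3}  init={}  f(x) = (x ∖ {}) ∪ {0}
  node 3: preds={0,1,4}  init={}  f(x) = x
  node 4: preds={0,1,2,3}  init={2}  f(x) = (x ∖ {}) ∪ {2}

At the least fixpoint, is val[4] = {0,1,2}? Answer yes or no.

yes

Worklist (9 pops):
  #1 pop 0: in={} → {0,2} (no change)
  #2 pop 1: in={} → {1,2} (was {}); enqueue []
  #3 pop 2: in={1,2} → {0,1,2} (was {}); enqueue [0]
  #4 pop 3: in={0,1,2} → {0,1,2} (was {}); enqueue [2]
  #5 pop 4: in={0,1,2} → {0,1,2} (was {2}); enqueue [3]
  #6 pop 0: in={0,1,2} → {0,1,2} (was {0,2}); enqueue [4]
  #7 pop 2: in={0,1,2} → {0,1,2} (no change)
  #8 pop 3: in={0,1,2} → {0,1,2} (no change)
  #9 pop 4: in={0,1,2} → {0,1,2} (no change)

Fixpoint:
  val[0] = {0,1,2}
  val[1] = {1,2}
  val[2] = {0,1,2}
  val[3] = {0,1,2}
  val[4] = {0,1,2}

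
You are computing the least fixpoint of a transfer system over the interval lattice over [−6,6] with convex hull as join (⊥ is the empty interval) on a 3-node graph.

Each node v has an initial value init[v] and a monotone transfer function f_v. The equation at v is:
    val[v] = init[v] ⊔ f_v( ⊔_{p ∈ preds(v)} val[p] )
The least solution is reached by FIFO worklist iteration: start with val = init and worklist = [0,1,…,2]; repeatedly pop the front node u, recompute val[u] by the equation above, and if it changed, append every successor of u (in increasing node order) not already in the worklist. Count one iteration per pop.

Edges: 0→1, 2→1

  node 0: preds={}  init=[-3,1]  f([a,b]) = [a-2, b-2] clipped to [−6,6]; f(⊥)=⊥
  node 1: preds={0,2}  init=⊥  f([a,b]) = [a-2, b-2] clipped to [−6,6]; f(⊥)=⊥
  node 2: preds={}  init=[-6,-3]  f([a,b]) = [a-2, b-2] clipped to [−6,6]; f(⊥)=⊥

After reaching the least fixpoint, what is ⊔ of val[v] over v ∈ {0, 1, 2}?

Worklist (3 pops):
  #1 pop 0: in=⊥ → [-3,1] (no change)
  #2 pop 1: in=[-6,1] → [-6,-1] (was ⊥); enqueue []
  #3 pop 2: in=⊥ → [-6,-3] (no change)

Fixpoint:
  val[0] = [-3,1]
  val[1] = [-6,-1]
  val[2] = [-6,-3]

[-6,1]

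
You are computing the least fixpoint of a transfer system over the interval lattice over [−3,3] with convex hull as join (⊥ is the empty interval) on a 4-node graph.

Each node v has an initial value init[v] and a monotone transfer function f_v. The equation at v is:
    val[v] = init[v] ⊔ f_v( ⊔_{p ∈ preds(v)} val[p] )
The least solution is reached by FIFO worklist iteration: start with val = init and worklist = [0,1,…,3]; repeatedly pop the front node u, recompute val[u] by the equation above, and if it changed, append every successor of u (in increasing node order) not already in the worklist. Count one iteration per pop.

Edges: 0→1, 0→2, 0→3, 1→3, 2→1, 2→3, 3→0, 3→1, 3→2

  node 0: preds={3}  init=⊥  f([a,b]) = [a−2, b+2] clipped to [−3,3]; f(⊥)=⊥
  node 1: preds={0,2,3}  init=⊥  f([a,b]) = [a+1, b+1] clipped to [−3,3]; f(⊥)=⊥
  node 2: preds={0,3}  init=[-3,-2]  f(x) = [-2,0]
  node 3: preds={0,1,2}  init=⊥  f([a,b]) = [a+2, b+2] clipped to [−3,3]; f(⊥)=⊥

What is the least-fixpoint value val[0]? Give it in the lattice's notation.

Trace (11 dequeues):
  [1] u=0 | in ⊥ | out ⊥ | ==
  [2] u=1 | in [-3,-2] | out [-2,-1] | prev ⊥ | push {}
  [3] u=2 | in ⊥ | out [-3,0] | prev [-3,-2] | push {1}
  [4] u=3 | in [-3,0] | out [-1,2] | prev ⊥ | push {0,2}
  [5] u=1 | in [-3,2] | out [-2,3] | prev [-2,-1] | push {3}
  [6] u=0 | in [-1,2] | out [-3,3] | prev ⊥ | push {1}
  [7] u=2 | in [-3,3] | out [-3,0] | ==
  [8] u=3 | in [-3,3] | out [-1,3] | prev [-1,2] | push {0,2}
  [9] u=1 | in [-3,3] | out [-2,3] | ==
  [10] u=0 | in [-1,3] | out [-3,3] | ==
  [11] u=2 | in [-3,3] | out [-3,0] | ==

Converged values:
  [0] [-3,3]
  [1] [-2,3]
  [2] [-3,0]
  [3] [-1,3]

[-3,3]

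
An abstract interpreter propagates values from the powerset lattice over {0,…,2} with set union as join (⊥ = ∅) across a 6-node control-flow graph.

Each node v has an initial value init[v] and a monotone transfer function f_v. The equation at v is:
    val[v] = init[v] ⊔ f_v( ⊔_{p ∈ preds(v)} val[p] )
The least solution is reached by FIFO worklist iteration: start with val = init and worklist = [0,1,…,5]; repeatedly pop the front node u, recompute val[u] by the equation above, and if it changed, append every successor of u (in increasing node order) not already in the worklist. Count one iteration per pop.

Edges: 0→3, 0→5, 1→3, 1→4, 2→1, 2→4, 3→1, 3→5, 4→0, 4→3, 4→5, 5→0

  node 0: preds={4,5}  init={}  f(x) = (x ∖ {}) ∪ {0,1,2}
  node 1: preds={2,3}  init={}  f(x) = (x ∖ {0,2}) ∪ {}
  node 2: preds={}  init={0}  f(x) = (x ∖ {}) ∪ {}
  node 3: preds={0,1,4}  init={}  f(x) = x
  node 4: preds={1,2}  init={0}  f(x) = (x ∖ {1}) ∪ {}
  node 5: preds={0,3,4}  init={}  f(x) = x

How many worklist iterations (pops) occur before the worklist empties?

Trace (10 dequeues):
  [1] u=0 | in {0} | out {0,1,2} | prev {} | push {}
  [2] u=1 | in {0} | out {} | ==
  [3] u=2 | in {} | out {0} | ==
  [4] u=3 | in {0,1,2} | out {0,1,2} | prev {} | push {1}
  [5] u=4 | in {0} | out {0} | ==
  [6] u=5 | in {0,1,2} | out {0,1,2} | prev {} | push {0}
  [7] u=1 | in {0,1,2} | out {1} | prev {} | push {3,4}
  [8] u=0 | in {0,1,2} | out {0,1,2} | ==
  [9] u=3 | in {0,1,2} | out {0,1,2} | ==
  [10] u=4 | in {0,1} | out {0} | ==

Converged values:
  [0] {0,1,2}
  [1] {1}
  [2] {0}
  [3] {0,1,2}
  [4] {0}
  [5] {0,1,2}

10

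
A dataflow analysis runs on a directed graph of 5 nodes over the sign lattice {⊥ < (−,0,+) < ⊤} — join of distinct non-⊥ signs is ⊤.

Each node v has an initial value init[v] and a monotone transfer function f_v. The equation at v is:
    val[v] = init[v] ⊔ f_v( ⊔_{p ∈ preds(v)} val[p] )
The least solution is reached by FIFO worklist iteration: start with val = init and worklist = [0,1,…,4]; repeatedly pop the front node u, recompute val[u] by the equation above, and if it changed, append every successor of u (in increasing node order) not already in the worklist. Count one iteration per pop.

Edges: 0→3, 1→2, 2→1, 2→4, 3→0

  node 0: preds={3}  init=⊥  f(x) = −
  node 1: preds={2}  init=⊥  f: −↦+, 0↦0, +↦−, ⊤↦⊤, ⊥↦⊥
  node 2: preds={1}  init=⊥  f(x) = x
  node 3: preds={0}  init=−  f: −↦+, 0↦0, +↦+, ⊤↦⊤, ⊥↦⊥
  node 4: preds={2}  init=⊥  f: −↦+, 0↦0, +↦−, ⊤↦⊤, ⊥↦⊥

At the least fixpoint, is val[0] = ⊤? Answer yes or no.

no

Trace (6 dequeues):
  [1] u=0 | in − | out − | prev ⊥ | push {}
  [2] u=1 | in ⊥ | out ⊥ | ==
  [3] u=2 | in ⊥ | out ⊥ | ==
  [4] u=3 | in − | out ⊤ | prev − | push {0}
  [5] u=4 | in ⊥ | out ⊥ | ==
  [6] u=0 | in ⊤ | out − | ==

Converged values:
  [0] −
  [1] ⊥
  [2] ⊥
  [3] ⊤
  [4] ⊥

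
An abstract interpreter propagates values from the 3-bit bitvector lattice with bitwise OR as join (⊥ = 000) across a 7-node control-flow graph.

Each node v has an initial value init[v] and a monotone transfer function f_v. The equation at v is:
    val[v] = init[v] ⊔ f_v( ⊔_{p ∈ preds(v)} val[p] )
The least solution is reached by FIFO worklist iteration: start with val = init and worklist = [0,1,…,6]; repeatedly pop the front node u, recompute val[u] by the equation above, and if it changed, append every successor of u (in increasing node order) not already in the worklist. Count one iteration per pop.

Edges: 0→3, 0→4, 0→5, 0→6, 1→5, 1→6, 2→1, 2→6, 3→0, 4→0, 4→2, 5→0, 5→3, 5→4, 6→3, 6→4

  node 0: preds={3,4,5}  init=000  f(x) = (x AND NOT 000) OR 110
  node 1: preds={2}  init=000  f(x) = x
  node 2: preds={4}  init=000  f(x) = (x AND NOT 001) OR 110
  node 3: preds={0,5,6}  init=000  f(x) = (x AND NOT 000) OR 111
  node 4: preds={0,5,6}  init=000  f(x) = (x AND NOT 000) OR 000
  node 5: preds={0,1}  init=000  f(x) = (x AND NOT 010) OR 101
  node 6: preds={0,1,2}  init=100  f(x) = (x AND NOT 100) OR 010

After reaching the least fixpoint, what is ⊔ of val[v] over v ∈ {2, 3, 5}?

Worklist (18 pops):
  #1 pop 0: in=000 → 110 (was 000); enqueue []
  #2 pop 1: in=000 → 000 (no change)
  #3 pop 2: in=000 → 110 (was 000); enqueue [1]
  #4 pop 3: in=110 → 111 (was 000); enqueue [0]
  #5 pop 4: in=110 → 110 (was 000); enqueue [2]
  #6 pop 5: in=110 → 101 (was 000); enqueue [3,4]
  #7 pop 6: in=110 → 110 (was 100); enqueue []
  #8 pop 1: in=110 → 110 (was 000); enqueue [5,6]
  #9 pop 0: in=111 → 111 (was 110); enqueue []
  #10 pop 2: in=110 → 110 (no change)
  #11 pop 3: in=111 → 111 (no change)
  #12 pop 4: in=111 → 111 (was 110); enqueue [0,2]
  #13 pop 5: in=111 → 101 (no change)
  #14 pop 6: in=111 → 111 (was 110); enqueue [3,4]
  #15 pop 0: in=111 → 111 (no change)
  #16 pop 2: in=111 → 110 (no change)
  #17 pop 3: in=111 → 111 (no change)
  #18 pop 4: in=111 → 111 (no change)

Fixpoint:
  val[0] = 111
  val[1] = 110
  val[2] = 110
  val[3] = 111
  val[4] = 111
  val[5] = 101
  val[6] = 111

111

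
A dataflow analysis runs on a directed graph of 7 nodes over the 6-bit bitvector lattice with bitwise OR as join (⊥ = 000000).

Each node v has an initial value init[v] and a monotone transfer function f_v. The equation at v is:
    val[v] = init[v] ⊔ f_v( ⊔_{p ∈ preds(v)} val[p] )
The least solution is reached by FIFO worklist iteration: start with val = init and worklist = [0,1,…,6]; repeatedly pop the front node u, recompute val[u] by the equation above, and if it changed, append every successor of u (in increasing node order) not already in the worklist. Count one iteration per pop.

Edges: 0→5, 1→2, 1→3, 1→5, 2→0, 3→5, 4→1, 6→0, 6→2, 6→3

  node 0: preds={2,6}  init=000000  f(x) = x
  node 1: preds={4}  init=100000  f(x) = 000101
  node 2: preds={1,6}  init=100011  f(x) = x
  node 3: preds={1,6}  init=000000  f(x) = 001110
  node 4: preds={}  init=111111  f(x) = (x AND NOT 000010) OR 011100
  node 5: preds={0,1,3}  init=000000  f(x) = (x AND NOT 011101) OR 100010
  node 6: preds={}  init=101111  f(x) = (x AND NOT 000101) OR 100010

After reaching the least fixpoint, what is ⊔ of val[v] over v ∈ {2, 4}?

Worklist (8 pops):
  #1 pop 0: in=101111 → 101111 (was 000000); enqueue []
  #2 pop 1: in=111111 → 100101 (was 100000); enqueue []
  #3 pop 2: in=101111 → 101111 (was 100011); enqueue [0]
  #4 pop 3: in=101111 → 001110 (was 000000); enqueue []
  #5 pop 4: in=000000 → 111111 (no change)
  #6 pop 5: in=101111 → 100010 (was 000000); enqueue []
  #7 pop 6: in=000000 → 101111 (no change)
  #8 pop 0: in=101111 → 101111 (no change)

Fixpoint:
  val[0] = 101111
  val[1] = 100101
  val[2] = 101111
  val[3] = 001110
  val[4] = 111111
  val[5] = 100010
  val[6] = 101111

111111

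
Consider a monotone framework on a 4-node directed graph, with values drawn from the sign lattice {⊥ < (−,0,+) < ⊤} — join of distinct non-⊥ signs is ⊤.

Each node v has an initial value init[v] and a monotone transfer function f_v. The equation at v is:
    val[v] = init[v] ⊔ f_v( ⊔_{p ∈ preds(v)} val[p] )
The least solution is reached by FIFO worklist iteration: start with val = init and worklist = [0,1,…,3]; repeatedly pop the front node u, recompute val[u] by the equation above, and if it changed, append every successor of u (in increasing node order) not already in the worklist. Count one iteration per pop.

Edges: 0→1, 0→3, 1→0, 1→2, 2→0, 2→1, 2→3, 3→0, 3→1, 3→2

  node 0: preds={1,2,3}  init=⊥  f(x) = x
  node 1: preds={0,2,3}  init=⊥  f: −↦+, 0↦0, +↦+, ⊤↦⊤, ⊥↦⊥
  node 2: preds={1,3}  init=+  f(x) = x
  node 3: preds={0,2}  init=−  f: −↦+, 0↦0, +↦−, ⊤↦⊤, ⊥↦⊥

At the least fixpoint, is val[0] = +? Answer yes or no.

no

Iteration log — 7 steps:
  step 1. node 0  ⊔preds=⊤  new=⊤  old=⊥  +wl: 
  step 2. node 1  ⊔preds=⊤  new=⊤  old=⊥  +wl: 0
  step 3. node 2  ⊔preds=⊤  new=⊤  old=+  +wl: 1
  step 4. node 3  ⊔preds=⊤  new=⊤  old=−  +wl: 2
  step 5. node 0  ⊔preds=⊤  new=⊤  stable
  step 6. node 1  ⊔preds=⊤  new=⊤  stable
  step 7. node 2  ⊔preds=⊤  new=⊤  stable

Least fixpoint reached:
  node 0: ⊤
  node 1: ⊤
  node 2: ⊤
  node 3: ⊤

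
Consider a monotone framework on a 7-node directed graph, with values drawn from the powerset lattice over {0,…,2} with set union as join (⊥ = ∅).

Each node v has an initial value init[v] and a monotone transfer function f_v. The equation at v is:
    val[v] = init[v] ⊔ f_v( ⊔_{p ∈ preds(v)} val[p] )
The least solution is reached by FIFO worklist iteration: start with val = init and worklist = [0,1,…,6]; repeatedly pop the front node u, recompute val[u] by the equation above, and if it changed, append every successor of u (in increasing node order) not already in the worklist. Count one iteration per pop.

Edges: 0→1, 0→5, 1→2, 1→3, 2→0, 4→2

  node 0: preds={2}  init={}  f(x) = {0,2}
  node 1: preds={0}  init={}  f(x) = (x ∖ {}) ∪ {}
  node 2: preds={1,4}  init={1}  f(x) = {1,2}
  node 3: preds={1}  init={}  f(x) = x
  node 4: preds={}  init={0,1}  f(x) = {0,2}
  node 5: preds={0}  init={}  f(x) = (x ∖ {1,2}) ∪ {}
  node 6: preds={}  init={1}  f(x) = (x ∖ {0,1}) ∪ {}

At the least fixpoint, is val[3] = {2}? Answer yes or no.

no

Trace (9 dequeues):
  [1] u=0 | in {1} | out {0,2} | prev {} | push {}
  [2] u=1 | in {0,2} | out {0,2} | prev {} | push {}
  [3] u=2 | in {0,1,2} | out {1,2} | prev {1} | push {0}
  [4] u=3 | in {0,2} | out {0,2} | prev {} | push {}
  [5] u=4 | in {} | out {0,1,2} | prev {0,1} | push {2}
  [6] u=5 | in {0,2} | out {0} | prev {} | push {}
  [7] u=6 | in {} | out {1} | ==
  [8] u=0 | in {1,2} | out {0,2} | ==
  [9] u=2 | in {0,1,2} | out {1,2} | ==

Converged values:
  [0] {0,2}
  [1] {0,2}
  [2] {1,2}
  [3] {0,2}
  [4] {0,1,2}
  [5] {0}
  [6] {1}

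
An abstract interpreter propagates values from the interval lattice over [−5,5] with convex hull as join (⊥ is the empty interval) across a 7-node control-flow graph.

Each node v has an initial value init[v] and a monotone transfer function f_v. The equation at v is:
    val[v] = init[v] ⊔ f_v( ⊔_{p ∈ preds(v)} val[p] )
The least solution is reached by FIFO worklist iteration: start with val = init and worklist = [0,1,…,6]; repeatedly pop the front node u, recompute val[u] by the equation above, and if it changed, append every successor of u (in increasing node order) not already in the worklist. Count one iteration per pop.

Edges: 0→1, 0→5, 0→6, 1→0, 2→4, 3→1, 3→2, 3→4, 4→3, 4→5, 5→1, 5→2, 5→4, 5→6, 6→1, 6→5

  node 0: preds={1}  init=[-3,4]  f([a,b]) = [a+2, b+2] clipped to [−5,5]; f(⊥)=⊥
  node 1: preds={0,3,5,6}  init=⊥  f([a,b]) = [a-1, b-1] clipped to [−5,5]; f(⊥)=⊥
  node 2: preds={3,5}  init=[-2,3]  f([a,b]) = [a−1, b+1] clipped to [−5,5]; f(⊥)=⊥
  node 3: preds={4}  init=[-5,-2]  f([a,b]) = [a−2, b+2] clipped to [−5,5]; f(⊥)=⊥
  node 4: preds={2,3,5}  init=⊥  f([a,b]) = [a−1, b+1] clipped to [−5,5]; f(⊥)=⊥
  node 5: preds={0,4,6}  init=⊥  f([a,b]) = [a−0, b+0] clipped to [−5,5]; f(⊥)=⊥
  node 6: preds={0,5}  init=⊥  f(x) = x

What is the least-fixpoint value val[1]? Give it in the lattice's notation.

Trace (20 dequeues):
  [1] u=0 | in ⊥ | out [-3,4] | ==
  [2] u=1 | in [-5,4] | out [-5,3] | prev ⊥ | push {0}
  [3] u=2 | in [-5,-2] | out [-5,3] | prev [-2,3] | push {}
  [4] u=3 | in ⊥ | out [-5,-2] | ==
  [5] u=4 | in [-5,3] | out [-5,4] | prev ⊥ | push {3}
  [6] u=5 | in [-5,4] | out [-5,4] | prev ⊥ | push {1,2,4}
  [7] u=6 | in [-5,4] | out [-5,4] | prev ⊥ | push {5}
  [8] u=0 | in [-5,3] | out [-3,5] | prev [-3,4] | push {6}
  [9] u=3 | in [-5,4] | out [-5,5] | prev [-5,-2] | push {}
  [10] u=1 | in [-5,5] | out [-5,4] | prev [-5,3] | push {0}
  [11] u=2 | in [-5,5] | out [-5,5] | prev [-5,3] | push {}
  [12] u=4 | in [-5,5] | out [-5,5] | prev [-5,4] | push {3}
  [13] u=5 | in [-5,5] | out [-5,5] | prev [-5,4] | push {1,2,4}
  [14] u=6 | in [-5,5] | out [-5,5] | prev [-5,4] | push {5}
  [15] u=0 | in [-5,4] | out [-3,5] | ==
  [16] u=3 | in [-5,5] | out [-5,5] | ==
  [17] u=1 | in [-5,5] | out [-5,4] | ==
  [18] u=2 | in [-5,5] | out [-5,5] | ==
  [19] u=4 | in [-5,5] | out [-5,5] | ==
  [20] u=5 | in [-5,5] | out [-5,5] | ==

Converged values:
  [0] [-3,5]
  [1] [-5,4]
  [2] [-5,5]
  [3] [-5,5]
  [4] [-5,5]
  [5] [-5,5]
  [6] [-5,5]

[-5,4]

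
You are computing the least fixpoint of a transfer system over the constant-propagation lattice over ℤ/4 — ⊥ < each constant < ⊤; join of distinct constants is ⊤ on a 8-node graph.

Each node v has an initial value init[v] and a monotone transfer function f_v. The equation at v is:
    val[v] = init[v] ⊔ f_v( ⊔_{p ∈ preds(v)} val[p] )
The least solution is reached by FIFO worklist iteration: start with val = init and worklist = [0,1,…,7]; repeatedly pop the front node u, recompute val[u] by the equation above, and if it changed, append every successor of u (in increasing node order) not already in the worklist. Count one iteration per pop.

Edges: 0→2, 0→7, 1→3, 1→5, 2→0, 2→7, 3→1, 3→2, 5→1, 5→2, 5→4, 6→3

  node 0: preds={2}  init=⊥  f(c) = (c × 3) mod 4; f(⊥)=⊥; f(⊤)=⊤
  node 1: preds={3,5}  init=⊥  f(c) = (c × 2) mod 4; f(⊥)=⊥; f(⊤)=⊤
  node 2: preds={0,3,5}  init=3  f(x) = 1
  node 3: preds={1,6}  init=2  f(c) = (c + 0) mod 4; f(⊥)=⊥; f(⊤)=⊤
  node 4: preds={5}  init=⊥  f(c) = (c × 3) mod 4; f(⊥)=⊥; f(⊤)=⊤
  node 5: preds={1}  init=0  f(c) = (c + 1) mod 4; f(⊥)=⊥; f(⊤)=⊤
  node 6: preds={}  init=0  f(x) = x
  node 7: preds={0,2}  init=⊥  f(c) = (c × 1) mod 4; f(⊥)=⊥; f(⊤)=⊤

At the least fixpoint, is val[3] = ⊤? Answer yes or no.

yes

Iteration log — 13 steps:
  step 1. node 0  ⊔preds=3  new=1  old=⊥  +wl: 
  step 2. node 1  ⊔preds=⊤  new=⊤  old=⊥  +wl: 
  step 3. node 2  ⊔preds=⊤  new=⊤  old=3  +wl: 0
  step 4. node 3  ⊔preds=⊤  new=⊤  old=2  +wl: 1,2
  step 5. node 4  ⊔preds=0  new=0  old=⊥  +wl: 
  step 6. node 5  ⊔preds=⊤  new=⊤  old=0  +wl: 4
  step 7. node 6  ⊔preds=⊥  new=0  stable
  step 8. node 7  ⊔preds=⊤  new=⊤  old=⊥  +wl: 
  step 9. node 0  ⊔preds=⊤  new=⊤  old=1  +wl: 7
  step 10. node 1  ⊔preds=⊤  new=⊤  stable
  step 11. node 2  ⊔preds=⊤  new=⊤  stable
  step 12. node 4  ⊔preds=⊤  new=⊤  old=0  +wl: 
  step 13. node 7  ⊔preds=⊤  new=⊤  stable

Least fixpoint reached:
  node 0: ⊤
  node 1: ⊤
  node 2: ⊤
  node 3: ⊤
  node 4: ⊤
  node 5: ⊤
  node 6: 0
  node 7: ⊤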